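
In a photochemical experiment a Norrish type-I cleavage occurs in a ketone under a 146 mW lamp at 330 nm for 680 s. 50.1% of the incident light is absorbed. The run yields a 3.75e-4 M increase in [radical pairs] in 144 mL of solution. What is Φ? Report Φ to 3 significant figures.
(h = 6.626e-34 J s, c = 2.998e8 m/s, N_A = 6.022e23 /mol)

Φ = 0.394

Product: (3.75e-4 M)(0.144 L) = 5.400e-5 mol.
Photon energy at 330 nm: hc/λ = (6.626e-34)(2.998e8)/(330e-9) = 6.020e-19 J.
Energy delivered: (146 mW)(680 s) = 99.28 J.
Photons incident: 99.28 / 6.020e-19 = 1.649e20, i.e. 1.649e20/6.022e23 = 2.738e-4 mol.
Photons absorbed: 0.501 × 2.738e-4 = 1.372e-4 mol.
Φ = 5.400e-5 mol / 1.372e-4 mol photons = 0.394.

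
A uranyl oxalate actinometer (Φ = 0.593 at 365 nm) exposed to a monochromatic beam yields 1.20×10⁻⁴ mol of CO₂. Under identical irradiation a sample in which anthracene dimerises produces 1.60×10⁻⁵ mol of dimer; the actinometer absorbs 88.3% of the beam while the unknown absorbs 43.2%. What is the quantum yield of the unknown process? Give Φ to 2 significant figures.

Φ = 0.16

Photons absorbed by the actinometer: 1.20×10⁻⁴ / 0.593 = 2.024×10⁻⁴ mol.
Incident flux: 2.024×10⁻⁴ / 0.883 = 2.292×10⁻⁴ einstein.
Absorbed by unknown: 0.432 × 2.292×10⁻⁴ = 9.901×10⁻⁵ mol.
Φ(unknown) = 1.60×10⁻⁵ / 9.901×10⁻⁵ = 0.16.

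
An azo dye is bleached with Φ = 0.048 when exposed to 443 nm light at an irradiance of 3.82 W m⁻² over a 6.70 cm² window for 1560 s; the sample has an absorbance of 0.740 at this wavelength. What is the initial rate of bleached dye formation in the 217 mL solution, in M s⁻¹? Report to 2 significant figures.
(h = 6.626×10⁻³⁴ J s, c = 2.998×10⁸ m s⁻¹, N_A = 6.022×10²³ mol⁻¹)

Photon energy at 443 nm: hc/λ = (6.626×10⁻³⁴)(2.998×10⁸)/(443×10⁻⁹) = 4.484×10⁻¹⁹ J.
Energy delivered: (3.82 W m⁻²)(6.70×10⁻⁴ m²)(1560 s) = 3.993 J.
Photons incident: 3.993 / 4.484×10⁻¹⁹ = 8.905×10¹⁸, i.e. 8.905×10¹⁸/6.022×10²³ = 1.479×10⁻⁵ mol.
Fraction absorbed: 1 − 10^(−0.740) = 0.8180.
Photons absorbed: 0.8180 × 1.479×10⁻⁵ = 1.210×10⁻⁵ mol.
Product formed: 0.048 × 1.210×10⁻⁵ = 5.808×10⁻⁷ mol.
Rate: 5.808×10⁻⁷ mol / (1560 s × 0.217 L) = 1.7×10⁻⁹ M s⁻¹.

1.7×10⁻⁹ M s⁻¹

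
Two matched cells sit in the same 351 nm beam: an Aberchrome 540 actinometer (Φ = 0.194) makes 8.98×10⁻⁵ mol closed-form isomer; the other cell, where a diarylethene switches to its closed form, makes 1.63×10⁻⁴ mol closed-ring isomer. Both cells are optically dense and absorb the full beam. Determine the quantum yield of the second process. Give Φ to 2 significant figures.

Φ = 0.35

Photons absorbed by the actinometer: 8.98×10⁻⁵ / 0.194 = 4.629×10⁻⁴ mol.
Φ(unknown) = 1.63×10⁻⁴ / 4.629×10⁻⁴ = 0.35.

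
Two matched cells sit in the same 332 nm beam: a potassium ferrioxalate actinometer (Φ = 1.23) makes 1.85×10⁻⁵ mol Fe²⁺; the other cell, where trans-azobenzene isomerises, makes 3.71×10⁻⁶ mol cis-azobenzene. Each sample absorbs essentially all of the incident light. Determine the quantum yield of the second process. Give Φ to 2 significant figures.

Φ = 0.25

Photons absorbed by the actinometer: 1.85×10⁻⁵ / 1.23 = 1.504×10⁻⁵ mol.
Φ(unknown) = 3.71×10⁻⁶ / 1.504×10⁻⁵ = 0.25.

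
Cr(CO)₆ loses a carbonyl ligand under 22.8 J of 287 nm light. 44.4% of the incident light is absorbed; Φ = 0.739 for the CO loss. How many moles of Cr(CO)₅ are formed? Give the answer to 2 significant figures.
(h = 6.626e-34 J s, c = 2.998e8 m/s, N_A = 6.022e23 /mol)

Photon energy at 287 nm: hc/λ = (6.626e-34)(2.998e8)/(287e-9) = 6.922e-19 J.
Photons incident: 22.8 / 6.922e-19 = 3.294e19, i.e. 3.294e19/6.022e23 = 5.470e-5 mol.
Photons absorbed: 0.444 × 5.470e-5 = 2.429e-5 mol.
Product: Φ × n_abs = 0.739 × 2.429e-5 = 1.795e-5 mol.

1.8e-5 mol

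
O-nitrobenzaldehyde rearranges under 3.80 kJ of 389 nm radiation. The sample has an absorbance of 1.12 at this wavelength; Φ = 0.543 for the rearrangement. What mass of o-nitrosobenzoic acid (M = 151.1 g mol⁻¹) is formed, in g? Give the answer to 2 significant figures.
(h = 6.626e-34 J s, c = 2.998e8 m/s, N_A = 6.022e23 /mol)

0.94 g

Photon energy at 389 nm: hc/λ = (6.626e-34)(2.998e8)/(389e-9) = 5.107e-19 J.
Incident energy: 3.80 kJ = 3800 J.
Photons incident: 3800 / 5.107e-19 = 7.441e21, i.e. 7.441e21/6.022e23 = 0.01236 mol.
Fraction absorbed: 1 − 10^(−1.12) = 0.9241.
Photons absorbed: 0.9241 × 0.01236 = 0.01142 mol.
Product: Φ × n_abs = 0.543 × 0.01142 = 0.006201 mol.
Mass: 0.006201 × 151.1 = 0.9370 g = 0.94 g.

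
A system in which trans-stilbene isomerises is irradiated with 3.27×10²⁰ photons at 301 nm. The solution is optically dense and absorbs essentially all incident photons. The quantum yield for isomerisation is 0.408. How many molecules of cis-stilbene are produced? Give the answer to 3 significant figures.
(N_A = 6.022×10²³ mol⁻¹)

1.33×10²⁰ molecules

Moles of photons: 3.27×10²⁰ / 6.022×10²³ = 5.430×10⁻⁴ mol.
Product: Φ × n_abs = 0.408 × 5.430×10⁻⁴ = 2.215×10⁻⁴ mol.
As a count: 2.215×10⁻⁴ × 6.022×10²³ = 1.33×10²⁰.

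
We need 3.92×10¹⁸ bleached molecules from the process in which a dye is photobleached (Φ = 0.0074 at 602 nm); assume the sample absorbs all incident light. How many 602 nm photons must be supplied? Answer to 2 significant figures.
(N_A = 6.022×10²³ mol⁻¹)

Product: 3.92×10¹⁸ / 6.022×10²³ = 6.509×10⁻⁶ mol.
Photons that must be absorbed: 6.509×10⁻⁶ / 0.0074 = 8.796×10⁻⁴ mol.
Photon count: 8.796×10⁻⁴ × 6.022×10²³ = 5.3×10²⁰.

5.3×10²⁰ photons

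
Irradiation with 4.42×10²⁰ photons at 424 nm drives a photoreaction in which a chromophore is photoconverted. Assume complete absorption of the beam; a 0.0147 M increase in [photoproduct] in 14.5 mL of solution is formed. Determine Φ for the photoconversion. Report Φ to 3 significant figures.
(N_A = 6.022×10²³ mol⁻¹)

Product: (0.0147 M)(0.0145 L) = 2.132×10⁻⁴ mol.
Moles of photons: 4.42×10²⁰ / 6.022×10²³ = 7.340×10⁻⁴ mol.
Φ = 2.132×10⁻⁴ mol / 7.340×10⁻⁴ mol photons = 0.290.

Φ = 0.290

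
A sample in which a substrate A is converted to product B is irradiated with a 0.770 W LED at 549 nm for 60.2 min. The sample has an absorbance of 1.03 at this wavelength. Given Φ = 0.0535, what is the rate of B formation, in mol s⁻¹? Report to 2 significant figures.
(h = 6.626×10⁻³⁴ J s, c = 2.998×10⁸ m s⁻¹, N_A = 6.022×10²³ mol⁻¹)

1.7×10⁻⁷ mol s⁻¹

Photon energy at 549 nm: hc/λ = (6.626×10⁻³⁴)(2.998×10⁸)/(549×10⁻⁹) = 3.618×10⁻¹⁹ J.
Energy delivered: (0.770 W)(3612 s) = 2781 J.
Photons incident: 2781 / 3.618×10⁻¹⁹ = 7.687×10²¹, i.e. 7.687×10²¹/6.022×10²³ = 0.01276 mol.
Fraction absorbed: 1 − 10^(−1.03) = 0.9067.
Photons absorbed: 0.9067 × 0.01276 = 0.01157 mol.
Product formed: 0.0535 × 0.01157 = 6.190×10⁻⁴ mol.
Rate: 6.190×10⁻⁴ / 3612 s = 1.7×10⁻⁷ mol s⁻¹.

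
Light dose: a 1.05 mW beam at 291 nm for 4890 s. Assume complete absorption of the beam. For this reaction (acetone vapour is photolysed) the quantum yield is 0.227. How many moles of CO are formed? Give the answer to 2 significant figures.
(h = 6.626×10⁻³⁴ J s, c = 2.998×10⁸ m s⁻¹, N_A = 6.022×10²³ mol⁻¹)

2.8×10⁻⁶ mol

Photon energy at 291 nm: hc/λ = (6.626×10⁻³⁴)(2.998×10⁸)/(291×10⁻⁹) = 6.826×10⁻¹⁹ J.
Energy delivered: (1.05 mW)(4890 s) = 5.135 J.
Photons incident: 5.135 / 6.826×10⁻¹⁹ = 7.523×10¹⁸, i.e. 7.523×10¹⁸/6.022×10²³ = 1.249×10⁻⁵ mol.
Product: Φ × n_abs = 0.227 × 1.249×10⁻⁵ = 2.835×10⁻⁶ mol.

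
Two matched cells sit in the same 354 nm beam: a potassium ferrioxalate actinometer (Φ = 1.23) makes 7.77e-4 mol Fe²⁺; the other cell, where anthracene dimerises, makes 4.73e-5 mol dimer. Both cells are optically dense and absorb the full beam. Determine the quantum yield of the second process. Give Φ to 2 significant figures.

Φ = 0.075

Photons absorbed by the actinometer: 7.77e-4 / 1.23 = 6.317e-4 mol.
Φ(unknown) = 4.73e-5 / 6.317e-4 = 0.075.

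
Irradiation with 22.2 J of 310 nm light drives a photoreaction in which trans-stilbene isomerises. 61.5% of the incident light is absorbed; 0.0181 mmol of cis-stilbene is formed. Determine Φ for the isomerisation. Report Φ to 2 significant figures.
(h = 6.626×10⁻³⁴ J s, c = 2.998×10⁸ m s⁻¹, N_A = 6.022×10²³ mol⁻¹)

Φ = 0.51

Product: 0.0181 mmol = 1.81×10⁻⁵ mol.
Photon energy at 310 nm: hc/λ = (6.626×10⁻³⁴)(2.998×10⁸)/(310×10⁻⁹) = 6.408×10⁻¹⁹ J.
Photons incident: 22.2 / 6.408×10⁻¹⁹ = 3.464×10¹⁹, i.e. 3.464×10¹⁹/6.022×10²³ = 5.752×10⁻⁵ mol.
Photons absorbed: 0.615 × 5.752×10⁻⁵ = 3.537×10⁻⁵ mol.
Φ = 1.81×10⁻⁵ mol / 3.537×10⁻⁵ mol photons = 0.51.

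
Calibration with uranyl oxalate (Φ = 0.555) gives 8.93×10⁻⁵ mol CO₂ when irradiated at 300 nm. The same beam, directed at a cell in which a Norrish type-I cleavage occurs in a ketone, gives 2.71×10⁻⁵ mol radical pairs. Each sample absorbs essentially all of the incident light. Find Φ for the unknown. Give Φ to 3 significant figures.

Φ = 0.168

Photons absorbed by the actinometer: 8.93×10⁻⁵ / 0.555 = 1.609×10⁻⁴ mol.
Φ(unknown) = 2.71×10⁻⁵ / 1.609×10⁻⁴ = 0.168.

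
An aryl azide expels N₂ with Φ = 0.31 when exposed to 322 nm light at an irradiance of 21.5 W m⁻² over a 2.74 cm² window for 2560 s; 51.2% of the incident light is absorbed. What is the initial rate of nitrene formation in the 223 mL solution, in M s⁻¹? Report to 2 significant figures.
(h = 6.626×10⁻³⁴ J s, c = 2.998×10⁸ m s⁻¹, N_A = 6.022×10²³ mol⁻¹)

1.1×10⁻⁸ M s⁻¹

Photon energy at 322 nm: hc/λ = (6.626×10⁻³⁴)(2.998×10⁸)/(322×10⁻⁹) = 6.169×10⁻¹⁹ J.
Energy delivered: (21.5 W m⁻²)(2.74×10⁻⁴ m²)(2560 s) = 15.08 J.
Photons incident: 15.08 / 6.169×10⁻¹⁹ = 2.444×10¹⁹, i.e. 2.444×10¹⁹/6.022×10²³ = 4.058×10⁻⁵ mol.
Photons absorbed: 0.512 × 4.058×10⁻⁵ = 2.078×10⁻⁵ mol.
Product formed: 0.31 × 2.078×10⁻⁵ = 6.442×10⁻⁶ mol.
Rate: 6.442×10⁻⁶ mol / (2560 s × 0.223 L) = 1.1×10⁻⁸ M s⁻¹.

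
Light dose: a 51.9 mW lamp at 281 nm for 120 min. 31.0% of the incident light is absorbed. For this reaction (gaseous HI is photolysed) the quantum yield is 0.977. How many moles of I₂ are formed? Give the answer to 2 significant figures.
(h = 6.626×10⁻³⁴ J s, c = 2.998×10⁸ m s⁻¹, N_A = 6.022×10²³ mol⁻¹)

Photon energy at 281 nm: hc/λ = (6.626×10⁻³⁴)(2.998×10⁸)/(281×10⁻⁹) = 7.069×10⁻¹⁹ J.
Energy delivered: (51.9 mW)(7200 s) = 373.7 J.
Photons incident: 373.7 / 7.069×10⁻¹⁹ = 5.286×10²⁰, i.e. 5.286×10²⁰/6.022×10²³ = 8.778×10⁻⁴ mol.
Photons absorbed: 0.310 × 8.778×10⁻⁴ = 2.721×10⁻⁴ mol.
Product: Φ × n_abs = 0.977 × 2.721×10⁻⁴ = 2.658×10⁻⁴ mol.

2.7×10⁻⁴ mol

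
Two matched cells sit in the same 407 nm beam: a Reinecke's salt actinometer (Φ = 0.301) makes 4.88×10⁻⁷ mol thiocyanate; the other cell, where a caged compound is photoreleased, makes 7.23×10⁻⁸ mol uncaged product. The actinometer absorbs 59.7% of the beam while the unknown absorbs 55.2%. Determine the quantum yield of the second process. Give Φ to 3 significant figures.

Photons absorbed by the actinometer: 4.88×10⁻⁷ / 0.301 = 1.621×10⁻⁶ mol.
Incident flux: 1.621×10⁻⁶ / 0.597 = 2.715×10⁻⁶ einstein.
Absorbed by unknown: 0.552 × 2.715×10⁻⁶ = 1.499×10⁻⁶ mol.
Φ(unknown) = 7.23×10⁻⁸ / 1.499×10⁻⁶ = 0.0482.

Φ = 0.0482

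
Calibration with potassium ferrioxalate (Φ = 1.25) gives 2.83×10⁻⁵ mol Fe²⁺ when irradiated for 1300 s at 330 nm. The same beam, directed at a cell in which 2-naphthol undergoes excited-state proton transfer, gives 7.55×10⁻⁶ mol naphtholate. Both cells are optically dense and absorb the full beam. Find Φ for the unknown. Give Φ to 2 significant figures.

Photons absorbed by the actinometer: 2.83×10⁻⁵ / 1.25 = 2.264×10⁻⁵ mol.
Φ(unknown) = 7.55×10⁻⁶ / 2.264×10⁻⁵ = 0.33.

Φ = 0.33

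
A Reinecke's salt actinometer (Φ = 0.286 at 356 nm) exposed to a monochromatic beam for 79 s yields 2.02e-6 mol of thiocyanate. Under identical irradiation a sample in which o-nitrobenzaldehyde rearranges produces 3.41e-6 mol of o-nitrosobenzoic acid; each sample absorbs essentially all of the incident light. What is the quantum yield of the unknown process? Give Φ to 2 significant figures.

Photons absorbed by the actinometer: 2.02e-6 / 0.286 = 7.063e-6 mol.
Φ(unknown) = 3.41e-6 / 7.063e-6 = 0.48.

Φ = 0.48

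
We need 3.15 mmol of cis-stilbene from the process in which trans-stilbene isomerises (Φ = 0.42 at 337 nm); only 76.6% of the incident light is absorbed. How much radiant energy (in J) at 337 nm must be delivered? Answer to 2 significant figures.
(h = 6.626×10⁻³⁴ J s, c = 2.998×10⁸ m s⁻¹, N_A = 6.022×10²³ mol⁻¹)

3500 J

Product: 3.15 mmol = 0.00315 mol.
Photons that must be absorbed: 0.00315 / 0.42 = 0.007500 mol.
Incident photons needed: 0.007500 / 0.766 = 0.009791 mol.
Photon energy: hc/λ = 5.895×10⁻¹⁹ J; per mole, 3.550×10⁵ J mol⁻¹.
Energy required: 0.009791 × 3.550×10⁵ = 3500 J.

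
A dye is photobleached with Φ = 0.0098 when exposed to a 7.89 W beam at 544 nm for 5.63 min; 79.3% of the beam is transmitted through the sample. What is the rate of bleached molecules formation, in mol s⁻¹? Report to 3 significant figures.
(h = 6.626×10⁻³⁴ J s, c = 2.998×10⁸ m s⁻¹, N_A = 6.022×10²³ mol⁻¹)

Photon energy at 544 nm: hc/λ = (6.626×10⁻³⁴)(2.998×10⁸)/(544×10⁻⁹) = 3.652×10⁻¹⁹ J.
Energy delivered: (7.89 W)(337.8 s) = 2665 J.
Photons incident: 2665 / 3.652×10⁻¹⁹ = 7.297×10²¹, i.e. 7.297×10²¹/6.022×10²³ = 0.01212 mol.
Fraction absorbed: 1 − 79.3/100 = 0.2070.
Photons absorbed: 0.2070 × 0.01212 = 0.002509 mol.
Product formed: 0.0098 × 0.002509 = 2.459×10⁻⁵ mol.
Rate: 2.459×10⁻⁵ / 337.8 s = 7.28×10⁻⁸ mol s⁻¹.

7.28×10⁻⁸ mol s⁻¹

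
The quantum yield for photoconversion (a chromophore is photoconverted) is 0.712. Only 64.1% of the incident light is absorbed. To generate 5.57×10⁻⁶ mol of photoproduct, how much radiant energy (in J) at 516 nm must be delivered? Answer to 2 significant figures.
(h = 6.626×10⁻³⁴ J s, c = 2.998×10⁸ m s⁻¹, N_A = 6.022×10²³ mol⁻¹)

Photons that must be absorbed: 5.57×10⁻⁶ / 0.712 = 7.823×10⁻⁶ mol.
Incident photons needed: 7.823×10⁻⁶ / 0.641 = 1.220×10⁻⁵ mol.
Photon energy: hc/λ = 3.850×10⁻¹⁹ J; per mole, 2.318×10⁵ J mol⁻¹.
Energy required: 1.220×10⁻⁵ × 2.318×10⁵ = 2.8 J.

2.8 J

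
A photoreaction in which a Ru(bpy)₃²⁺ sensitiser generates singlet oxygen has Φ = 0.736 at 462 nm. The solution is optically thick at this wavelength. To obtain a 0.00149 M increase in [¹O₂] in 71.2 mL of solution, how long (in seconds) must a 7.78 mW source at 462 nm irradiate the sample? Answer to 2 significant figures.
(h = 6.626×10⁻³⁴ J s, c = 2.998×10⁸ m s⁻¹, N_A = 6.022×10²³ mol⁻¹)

t ≈ 4800 s

Product: (0.00149 M)(0.0712 L) = 1.061×10⁻⁴ mol.
Photons that must be absorbed: 1.061×10⁻⁴ / 0.736 = 1.442×10⁻⁴ mol.
Photon energy: hc/λ = 4.300×10⁻¹⁹ J; per mole, 2.589×10⁵ J mol⁻¹.
Energy required: 1.442×10⁻⁴ × 2.589×10⁵ = 37.33 J.
Time: 37.33 J / 0.00778 W = 4800 s.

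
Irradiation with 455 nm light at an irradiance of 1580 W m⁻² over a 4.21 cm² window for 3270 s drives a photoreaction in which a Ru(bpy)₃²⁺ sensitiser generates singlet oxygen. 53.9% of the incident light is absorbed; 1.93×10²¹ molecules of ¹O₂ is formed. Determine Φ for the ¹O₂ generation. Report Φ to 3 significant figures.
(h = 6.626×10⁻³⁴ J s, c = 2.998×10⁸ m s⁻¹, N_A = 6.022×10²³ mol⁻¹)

Product: 1.93×10²¹ / 6.022×10²³ = 0.003205 mol.
Photon energy at 455 nm: hc/λ = (6.626×10⁻³⁴)(2.998×10⁸)/(455×10⁻⁹) = 4.366×10⁻¹⁹ J.
Energy delivered: (1580 W m⁻²)(4.21×10⁻⁴ m²)(3270 s) = 2175 J.
Photons incident: 2175 / 4.366×10⁻¹⁹ = 4.982×10²¹, i.e. 4.982×10²¹/6.022×10²³ = 0.008273 mol.
Photons absorbed: 0.539 × 0.008273 = 0.004459 mol.
Φ = 0.003205 mol / 0.004459 mol photons = 0.719.

Φ = 0.719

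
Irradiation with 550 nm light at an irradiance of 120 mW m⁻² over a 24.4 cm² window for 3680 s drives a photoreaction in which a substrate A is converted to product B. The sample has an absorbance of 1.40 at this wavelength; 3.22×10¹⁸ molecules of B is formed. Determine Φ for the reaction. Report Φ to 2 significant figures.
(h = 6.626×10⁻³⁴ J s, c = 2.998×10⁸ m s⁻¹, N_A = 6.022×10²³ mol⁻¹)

Product: 3.22×10¹⁸ / 6.022×10²³ = 5.347×10⁻⁶ mol.
Photon energy at 550 nm: hc/λ = (6.626×10⁻³⁴)(2.998×10⁸)/(550×10⁻⁹) = 3.612×10⁻¹⁹ J.
Energy delivered: (120 mW m⁻²)(24.4×10⁻⁴ m²)(3680 s) = 1.078 J.
Photons incident: 1.078 / 3.612×10⁻¹⁹ = 2.984×10¹⁸, i.e. 2.984×10¹⁸/6.022×10²³ = 4.955×10⁻⁶ mol.
Fraction absorbed: 1 − 10^(−1.40) = 0.9602.
Photons absorbed: 0.9602 × 4.955×10⁻⁶ = 4.758×10⁻⁶ mol.
Φ = 5.347×10⁻⁶ mol / 4.758×10⁻⁶ mol photons = 1.1.

Φ = 1.1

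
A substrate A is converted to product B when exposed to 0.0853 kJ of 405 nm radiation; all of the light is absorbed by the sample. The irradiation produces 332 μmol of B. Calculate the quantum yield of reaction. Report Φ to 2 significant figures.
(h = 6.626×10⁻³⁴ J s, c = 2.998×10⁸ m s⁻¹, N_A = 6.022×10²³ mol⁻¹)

Product: 332 μmol = 3.32×10⁻⁴ mol.
Photon energy at 405 nm: hc/λ = (6.626×10⁻³⁴)(2.998×10⁸)/(405×10⁻⁹) = 4.905×10⁻¹⁹ J.
Incident energy: 0.0853 kJ = 85.3 J.
Photons incident: 85.3 / 4.905×10⁻¹⁹ = 1.739×10²⁰, i.e. 1.739×10²⁰/6.022×10²³ = 2.888×10⁻⁴ mol.
Φ = 3.32×10⁻⁴ mol / 2.888×10⁻⁴ mol photons = 1.1.

Φ = 1.1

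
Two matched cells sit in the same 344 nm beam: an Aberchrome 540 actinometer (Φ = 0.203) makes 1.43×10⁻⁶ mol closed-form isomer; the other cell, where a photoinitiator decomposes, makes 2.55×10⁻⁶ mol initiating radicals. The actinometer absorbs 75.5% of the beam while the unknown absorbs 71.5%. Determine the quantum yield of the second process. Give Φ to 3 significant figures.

Φ = 0.382

Photons absorbed by the actinometer: 1.43×10⁻⁶ / 0.203 = 7.044×10⁻⁶ mol.
Incident flux: 7.044×10⁻⁶ / 0.755 = 9.330×10⁻⁶ einstein.
Absorbed by unknown: 0.715 × 9.330×10⁻⁶ = 6.671×10⁻⁶ mol.
Φ(unknown) = 2.55×10⁻⁶ / 6.671×10⁻⁶ = 0.382.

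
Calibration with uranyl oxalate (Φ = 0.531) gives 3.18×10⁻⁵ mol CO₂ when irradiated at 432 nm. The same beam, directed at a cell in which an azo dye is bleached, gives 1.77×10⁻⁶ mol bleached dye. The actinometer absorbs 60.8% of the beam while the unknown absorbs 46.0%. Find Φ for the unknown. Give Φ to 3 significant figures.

Φ = 0.0391

Photons absorbed by the actinometer: 3.18×10⁻⁵ / 0.531 = 5.989×10⁻⁵ mol.
Incident flux: 5.989×10⁻⁵ / 0.608 = 9.850×10⁻⁵ einstein.
Absorbed by unknown: 0.460 × 9.850×10⁻⁵ = 4.531×10⁻⁵ mol.
Φ(unknown) = 1.77×10⁻⁶ / 4.531×10⁻⁵ = 0.0391.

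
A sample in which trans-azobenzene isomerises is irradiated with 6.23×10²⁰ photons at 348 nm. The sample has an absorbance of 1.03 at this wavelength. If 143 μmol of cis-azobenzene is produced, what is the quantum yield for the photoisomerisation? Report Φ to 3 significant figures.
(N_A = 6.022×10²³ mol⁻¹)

Product: 143 μmol = 1.43×10⁻⁴ mol.
Moles of photons: 6.23×10²⁰ / 6.022×10²³ = 0.001035 mol.
Fraction absorbed: 1 − 10^(−1.03) = 0.9067.
Photons absorbed: 0.9067 × 0.001035 = 9.384×10⁻⁴ mol.
Φ = 1.43×10⁻⁴ mol / 9.384×10⁻⁴ mol photons = 0.152.

Φ = 0.152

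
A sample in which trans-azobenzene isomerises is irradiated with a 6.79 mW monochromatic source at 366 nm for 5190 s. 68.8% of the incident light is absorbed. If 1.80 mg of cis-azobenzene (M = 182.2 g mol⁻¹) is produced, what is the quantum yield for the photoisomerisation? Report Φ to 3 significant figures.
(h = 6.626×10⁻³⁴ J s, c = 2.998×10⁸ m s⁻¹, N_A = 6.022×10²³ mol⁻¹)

Φ = 0.133

Product: 1.80 mg / 182.2 g mol⁻¹ = 9.879×10⁻⁶ mol.
Photon energy at 366 nm: hc/λ = (6.626×10⁻³⁴)(2.998×10⁸)/(366×10⁻⁹) = 5.428×10⁻¹⁹ J.
Energy delivered: (6.79 mW)(5190 s) = 35.24 J.
Photons incident: 35.24 / 5.428×10⁻¹⁹ = 6.492×10¹⁹, i.e. 6.492×10¹⁹/6.022×10²³ = 1.078×10⁻⁴ mol.
Photons absorbed: 0.688 × 1.078×10⁻⁴ = 7.417×10⁻⁵ mol.
Φ = 9.879×10⁻⁶ mol / 7.417×10⁻⁵ mol photons = 0.133.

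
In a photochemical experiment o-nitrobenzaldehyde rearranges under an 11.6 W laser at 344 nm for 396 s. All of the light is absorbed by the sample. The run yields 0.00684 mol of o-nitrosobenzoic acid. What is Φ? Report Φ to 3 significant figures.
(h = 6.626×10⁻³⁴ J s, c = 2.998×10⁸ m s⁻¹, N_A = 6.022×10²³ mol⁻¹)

Photon energy at 344 nm: hc/λ = (6.626×10⁻³⁴)(2.998×10⁸)/(344×10⁻⁹) = 5.775×10⁻¹⁹ J.
Energy delivered: (11.6 W)(396 s) = 4594 J.
Photons incident: 4594 / 5.775×10⁻¹⁹ = 7.955×10²¹, i.e. 7.955×10²¹/6.022×10²³ = 0.01321 mol.
Φ = 0.00684 mol / 0.01321 mol photons = 0.518.

Φ = 0.518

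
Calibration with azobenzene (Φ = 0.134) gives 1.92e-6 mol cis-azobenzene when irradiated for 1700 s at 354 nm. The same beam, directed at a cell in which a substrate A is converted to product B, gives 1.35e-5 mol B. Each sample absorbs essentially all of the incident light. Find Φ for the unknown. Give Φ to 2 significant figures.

Φ = 0.94

Photons absorbed by the actinometer: 1.92e-6 / 0.134 = 1.433e-5 mol.
Φ(unknown) = 1.35e-5 / 1.433e-5 = 0.94.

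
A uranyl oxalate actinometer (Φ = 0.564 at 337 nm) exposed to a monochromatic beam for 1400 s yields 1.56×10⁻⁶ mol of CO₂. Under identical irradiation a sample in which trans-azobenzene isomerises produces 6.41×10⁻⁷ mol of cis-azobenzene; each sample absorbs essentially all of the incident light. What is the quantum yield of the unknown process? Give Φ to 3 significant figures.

Photons absorbed by the actinometer: 1.56×10⁻⁶ / 0.564 = 2.766×10⁻⁶ mol.
Φ(unknown) = 6.41×10⁻⁷ / 2.766×10⁻⁶ = 0.232.

Φ = 0.232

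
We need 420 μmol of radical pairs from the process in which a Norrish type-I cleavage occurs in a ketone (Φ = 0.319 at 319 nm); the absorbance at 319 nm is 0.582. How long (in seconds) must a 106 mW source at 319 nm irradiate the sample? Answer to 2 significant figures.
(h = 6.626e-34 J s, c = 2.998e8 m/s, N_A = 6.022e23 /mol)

t ≈ 6300 s

Product: 420 μmol = 4.20e-4 mol.
Photons that must be absorbed: 4.20e-4 / 0.319 = 0.001317 mol.
Fraction absorbed: 1 − 10^(−0.582) = 0.7382.
Incident photons needed: 0.001317 / 0.7382 = 0.001784 mol.
Photon energy: hc/λ = 6.227e-19 J; per mole, 3.750e5 J mol⁻¹.
Energy required: 0.001784 × 3.750e5 = 669.0 J.
Time: 669.0 J / 0.106 W = 6300 s.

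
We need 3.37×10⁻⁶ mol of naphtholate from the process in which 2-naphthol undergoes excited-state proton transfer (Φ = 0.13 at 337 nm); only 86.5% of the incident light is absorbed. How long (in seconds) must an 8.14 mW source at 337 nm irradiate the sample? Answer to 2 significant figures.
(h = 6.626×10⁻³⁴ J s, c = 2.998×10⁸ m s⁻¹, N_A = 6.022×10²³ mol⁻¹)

t ≈ 1300 s

Photons that must be absorbed: 3.37×10⁻⁶ / 0.13 = 2.592×10⁻⁵ mol.
Incident photons needed: 2.592×10⁻⁵ / 0.865 = 2.997×10⁻⁵ mol.
Photon energy: hc/λ = 5.895×10⁻¹⁹ J; per mole, 3.550×10⁵ J mol⁻¹.
Energy required: 2.997×10⁻⁵ × 3.550×10⁵ = 10.64 J.
Time: 10.64 J / 0.00814 W = 1300 s.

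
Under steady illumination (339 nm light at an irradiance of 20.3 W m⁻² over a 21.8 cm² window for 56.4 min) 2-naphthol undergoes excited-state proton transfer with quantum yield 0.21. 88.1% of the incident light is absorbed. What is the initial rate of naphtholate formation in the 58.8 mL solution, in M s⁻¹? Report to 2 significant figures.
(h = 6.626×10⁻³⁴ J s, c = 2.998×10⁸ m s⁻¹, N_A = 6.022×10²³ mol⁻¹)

3.9×10⁻⁷ M s⁻¹

Photon energy at 339 nm: hc/λ = (6.626×10⁻³⁴)(2.998×10⁸)/(339×10⁻⁹) = 5.860×10⁻¹⁹ J.
Energy delivered: (20.3 W m⁻²)(21.8×10⁻⁴ m²)(3384 s) = 149.8 J.
Photons incident: 149.8 / 5.860×10⁻¹⁹ = 2.556×10²⁰, i.e. 2.556×10²⁰/6.022×10²³ = 4.244×10⁻⁴ mol.
Photons absorbed: 0.881 × 4.244×10⁻⁴ = 3.739×10⁻⁴ mol.
Product formed: 0.21 × 3.739×10⁻⁴ = 7.852×10⁻⁵ mol.
Rate: 7.852×10⁻⁵ mol / (3384 s × 0.0588 L) = 3.9×10⁻⁷ M s⁻¹.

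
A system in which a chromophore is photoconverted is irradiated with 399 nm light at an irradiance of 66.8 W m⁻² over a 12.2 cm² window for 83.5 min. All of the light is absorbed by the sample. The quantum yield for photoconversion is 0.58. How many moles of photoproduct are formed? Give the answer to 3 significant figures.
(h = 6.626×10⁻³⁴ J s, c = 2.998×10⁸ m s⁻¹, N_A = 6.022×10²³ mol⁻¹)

Photon energy at 399 nm: hc/λ = (6.626×10⁻³⁴)(2.998×10⁸)/(399×10⁻⁹) = 4.979×10⁻¹⁹ J.
Energy delivered: (66.8 W m⁻²)(12.2×10⁻⁴ m²)(5010 s) = 408.3 J.
Photons incident: 408.3 / 4.979×10⁻¹⁹ = 8.200×10²⁰, i.e. 8.200×10²⁰/6.022×10²³ = 0.001362 mol.
Product: Φ × n_abs = 0.58 × 0.001362 = 7.900×10⁻⁴ mol.

7.90×10⁻⁴ mol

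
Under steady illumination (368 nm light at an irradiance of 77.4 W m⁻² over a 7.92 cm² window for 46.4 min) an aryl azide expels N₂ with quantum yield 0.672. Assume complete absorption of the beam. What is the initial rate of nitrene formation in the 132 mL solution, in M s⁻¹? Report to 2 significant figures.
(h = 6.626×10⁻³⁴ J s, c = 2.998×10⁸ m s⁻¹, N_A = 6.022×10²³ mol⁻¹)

9.6×10⁻⁷ M s⁻¹

Photon energy at 368 nm: hc/λ = (6.626×10⁻³⁴)(2.998×10⁸)/(368×10⁻⁹) = 5.398×10⁻¹⁹ J.
Energy delivered: (77.4 W m⁻²)(7.92×10⁻⁴ m²)(2784 s) = 170.7 J.
Photons incident: 170.7 / 5.398×10⁻¹⁹ = 3.162×10²⁰, i.e. 3.162×10²⁰/6.022×10²³ = 5.251×10⁻⁴ mol.
Product formed: 0.672 × 5.251×10⁻⁴ = 3.529×10⁻⁴ mol.
Rate: 3.529×10⁻⁴ mol / (2784 s × 0.132 L) = 9.6×10⁻⁷ M s⁻¹.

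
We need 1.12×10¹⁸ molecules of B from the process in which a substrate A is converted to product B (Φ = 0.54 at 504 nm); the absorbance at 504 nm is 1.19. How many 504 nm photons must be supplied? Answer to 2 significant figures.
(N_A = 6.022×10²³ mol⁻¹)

Product: 1.12×10¹⁸ / 6.022×10²³ = 1.860×10⁻⁶ mol.
Photons that must be absorbed: 1.860×10⁻⁶ / 0.54 = 3.444×10⁻⁶ mol.
Fraction absorbed: 1 − 10^(−1.19) = 0.9354.
Incident photons needed: 3.444×10⁻⁶ / 0.9354 = 3.682×10⁻⁶ mol.
Photon count: 3.682×10⁻⁶ × 6.022×10²³ = 2.2×10¹⁸.

2.2×10¹⁸ photons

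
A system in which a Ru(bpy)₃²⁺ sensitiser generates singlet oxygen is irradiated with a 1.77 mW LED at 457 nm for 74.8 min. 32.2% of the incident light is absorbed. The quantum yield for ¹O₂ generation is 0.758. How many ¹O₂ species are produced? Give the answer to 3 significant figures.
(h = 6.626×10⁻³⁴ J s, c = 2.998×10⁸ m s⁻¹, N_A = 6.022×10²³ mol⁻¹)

Photon energy at 457 nm: hc/λ = (6.626×10⁻³⁴)(2.998×10⁸)/(457×10⁻⁹) = 4.347×10⁻¹⁹ J.
Energy delivered: (1.77 mW)(4488 s) = 7.944 J.
Photons incident: 7.944 / 4.347×10⁻¹⁹ = 1.827×10¹⁹, i.e. 1.827×10¹⁹/6.022×10²³ = 3.034×10⁻⁵ mol.
Photons absorbed: 0.322 × 3.034×10⁻⁵ = 9.769×10⁻⁶ mol.
Product: Φ × n_abs = 0.758 × 9.769×10⁻⁶ = 7.405×10⁻⁶ mol.
As a count: 7.405×10⁻⁶ × 6.022×10²³ = 4.46×10¹⁸.

4.46×10¹⁸ species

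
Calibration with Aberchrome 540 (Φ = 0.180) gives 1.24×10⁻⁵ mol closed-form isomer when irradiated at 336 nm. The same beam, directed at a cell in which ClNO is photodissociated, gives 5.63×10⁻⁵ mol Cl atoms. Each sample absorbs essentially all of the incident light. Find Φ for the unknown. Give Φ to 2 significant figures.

Φ = 0.82

Photons absorbed by the actinometer: 1.24×10⁻⁵ / 0.180 = 6.889×10⁻⁵ mol.
Φ(unknown) = 5.63×10⁻⁵ / 6.889×10⁻⁵ = 0.82.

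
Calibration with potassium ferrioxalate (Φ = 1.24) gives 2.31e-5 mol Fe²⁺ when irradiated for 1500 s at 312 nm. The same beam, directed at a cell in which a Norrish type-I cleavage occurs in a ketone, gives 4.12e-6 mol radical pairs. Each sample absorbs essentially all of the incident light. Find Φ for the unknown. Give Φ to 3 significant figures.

Φ = 0.221

Photons absorbed by the actinometer: 2.31e-5 / 1.24 = 1.863e-5 mol.
Φ(unknown) = 4.12e-6 / 1.863e-5 = 0.221.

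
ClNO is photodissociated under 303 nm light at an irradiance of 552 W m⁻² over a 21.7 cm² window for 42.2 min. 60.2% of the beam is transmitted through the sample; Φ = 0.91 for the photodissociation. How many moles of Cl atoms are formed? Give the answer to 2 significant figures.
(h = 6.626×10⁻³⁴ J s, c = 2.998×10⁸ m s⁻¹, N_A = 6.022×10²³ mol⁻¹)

0.0028 mol

Photon energy at 303 nm: hc/λ = (6.626×10⁻³⁴)(2.998×10⁸)/(303×10⁻⁹) = 6.556×10⁻¹⁹ J.
Energy delivered: (552 W m⁻²)(21.7×10⁻⁴ m²)(2532 s) = 3033 J.
Photons incident: 3033 / 6.556×10⁻¹⁹ = 4.626×10²¹, i.e. 4.626×10²¹/6.022×10²³ = 0.007682 mol.
Fraction absorbed: 1 − 60.2/100 = 0.3980.
Photons absorbed: 0.3980 × 0.007682 = 0.003057 mol.
Product: Φ × n_abs = 0.91 × 0.003057 = 0.002782 mol.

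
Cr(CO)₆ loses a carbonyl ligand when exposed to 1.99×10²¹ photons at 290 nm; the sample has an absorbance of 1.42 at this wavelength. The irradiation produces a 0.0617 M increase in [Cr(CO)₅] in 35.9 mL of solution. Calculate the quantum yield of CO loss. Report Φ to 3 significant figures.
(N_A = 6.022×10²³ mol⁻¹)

Φ = 0.697

Product: (0.0617 M)(0.0359 L) = 0.002215 mol.
Moles of photons: 1.99×10²¹ / 6.022×10²³ = 0.003305 mol.
Fraction absorbed: 1 − 10^(−1.42) = 0.9620.
Photons absorbed: 0.9620 × 0.003305 = 0.003179 mol.
Φ = 0.002215 mol / 0.003179 mol photons = 0.697.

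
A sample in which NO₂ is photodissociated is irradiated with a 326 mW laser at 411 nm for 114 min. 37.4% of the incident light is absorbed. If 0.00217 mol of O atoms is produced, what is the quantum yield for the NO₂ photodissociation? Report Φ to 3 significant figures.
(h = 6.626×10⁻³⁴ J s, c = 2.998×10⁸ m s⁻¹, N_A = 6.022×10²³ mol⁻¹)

Φ = 0.757

Photon energy at 411 nm: hc/λ = (6.626×10⁻³⁴)(2.998×10⁸)/(411×10⁻⁹) = 4.833×10⁻¹⁹ J.
Energy delivered: (326 mW)(6840 s) = 2230 J.
Photons incident: 2230 / 4.833×10⁻¹⁹ = 4.614×10²¹, i.e. 4.614×10²¹/6.022×10²³ = 0.007662 mol.
Photons absorbed: 0.374 × 0.007662 = 0.002866 mol.
Φ = 0.00217 mol / 0.002866 mol photons = 0.757.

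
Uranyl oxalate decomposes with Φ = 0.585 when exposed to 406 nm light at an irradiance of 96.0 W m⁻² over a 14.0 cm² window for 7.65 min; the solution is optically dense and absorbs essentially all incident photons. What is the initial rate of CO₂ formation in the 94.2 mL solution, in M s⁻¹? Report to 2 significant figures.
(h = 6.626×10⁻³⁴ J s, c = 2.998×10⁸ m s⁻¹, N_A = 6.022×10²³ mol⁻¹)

Photon energy at 406 nm: hc/λ = (6.626×10⁻³⁴)(2.998×10⁸)/(406×10⁻⁹) = 4.893×10⁻¹⁹ J.
Energy delivered: (96.0 W m⁻²)(14.0×10⁻⁴ m²)(459 s) = 61.69 J.
Photons incident: 61.69 / 4.893×10⁻¹⁹ = 1.261×10²⁰, i.e. 1.261×10²⁰/6.022×10²³ = 2.094×10⁻⁴ mol.
Product formed: 0.585 × 2.094×10⁻⁴ = 1.225×10⁻⁴ mol.
Rate: 1.225×10⁻⁴ mol / (459 s × 0.0942 L) = 2.8×10⁻⁶ M s⁻¹.

2.8×10⁻⁶ M s⁻¹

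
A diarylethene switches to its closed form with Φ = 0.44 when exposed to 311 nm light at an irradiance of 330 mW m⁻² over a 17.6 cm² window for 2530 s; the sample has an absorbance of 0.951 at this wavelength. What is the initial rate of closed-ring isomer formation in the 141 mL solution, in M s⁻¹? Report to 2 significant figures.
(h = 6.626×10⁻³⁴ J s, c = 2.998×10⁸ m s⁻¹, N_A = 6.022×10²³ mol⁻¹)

Photon energy at 311 nm: hc/λ = (6.626×10⁻³⁴)(2.998×10⁸)/(311×10⁻⁹) = 6.387×10⁻¹⁹ J.
Energy delivered: (330 mW m⁻²)(17.6×10⁻⁴ m²)(2530 s) = 1.469 J.
Photons incident: 1.469 / 6.387×10⁻¹⁹ = 2.300×10¹⁸, i.e. 2.300×10¹⁸/6.022×10²³ = 3.819×10⁻⁶ mol.
Fraction absorbed: 1 − 10^(−0.951) = 0.8881.
Photons absorbed: 0.8881 × 3.819×10⁻⁶ = 3.392×10⁻⁶ mol.
Product formed: 0.44 × 3.392×10⁻⁶ = 1.492×10⁻⁶ mol.
Rate: 1.492×10⁻⁶ mol / (2530 s × 0.141 L) = 4.2×10⁻⁹ M s⁻¹.

4.2×10⁻⁹ M s⁻¹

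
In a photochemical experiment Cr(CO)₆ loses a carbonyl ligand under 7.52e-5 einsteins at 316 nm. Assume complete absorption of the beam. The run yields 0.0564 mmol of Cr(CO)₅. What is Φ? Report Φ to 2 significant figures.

Φ = 0.75

Product: 0.0564 mmol = 5.64e-5 mol.
Φ = 5.64e-5 mol / 7.52e-5 mol photons = 0.75.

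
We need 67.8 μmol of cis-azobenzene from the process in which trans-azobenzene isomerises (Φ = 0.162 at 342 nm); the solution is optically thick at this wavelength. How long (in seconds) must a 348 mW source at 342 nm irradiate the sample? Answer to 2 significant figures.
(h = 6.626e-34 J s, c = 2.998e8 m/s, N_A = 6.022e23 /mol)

Product: 67.8 μmol = 6.78e-5 mol.
Photons that must be absorbed: 6.78e-5 / 0.162 = 4.185e-4 mol.
Photon energy: hc/λ = 5.808e-19 J; per mole, 3.498e5 J mol⁻¹.
Energy required: 4.185e-4 × 3.498e5 = 146.4 J.
Time: 146.4 J / 0.348 W = 420 s.

t ≈ 420 s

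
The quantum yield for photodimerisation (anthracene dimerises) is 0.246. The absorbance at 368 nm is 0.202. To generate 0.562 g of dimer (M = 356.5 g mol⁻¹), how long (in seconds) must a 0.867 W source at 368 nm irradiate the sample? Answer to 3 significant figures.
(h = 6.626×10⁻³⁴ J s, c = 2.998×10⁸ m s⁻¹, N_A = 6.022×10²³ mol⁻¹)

t ≈ 6460 s

Product: 0.562 g / 356.5 g mol⁻¹ = 0.001576 mol.
Photons that must be absorbed: 0.001576 / 0.246 = 0.006407 mol.
Fraction absorbed: 1 − 10^(−0.202) = 0.3719.
Incident photons needed: 0.006407 / 0.3719 = 0.01723 mol.
Photon energy: hc/λ = 5.398×10⁻¹⁹ J; per mole, 3.251×10⁵ J mol⁻¹.
Energy required: 0.01723 × 3.251×10⁵ = 5601 J.
Time: 5601 J / 0.867 W = 6460 s.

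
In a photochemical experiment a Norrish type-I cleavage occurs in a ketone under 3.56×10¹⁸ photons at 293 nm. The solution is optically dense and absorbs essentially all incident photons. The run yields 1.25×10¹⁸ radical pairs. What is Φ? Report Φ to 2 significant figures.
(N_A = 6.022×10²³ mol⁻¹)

Φ = 0.35

Product: 1.25×10¹⁸ / 6.022×10²³ = 2.076×10⁻⁶ mol.
Moles of photons: 3.56×10¹⁸ / 6.022×10²³ = 5.912×10⁻⁶ mol.
Φ = 2.076×10⁻⁶ mol / 5.912×10⁻⁶ mol photons = 0.35.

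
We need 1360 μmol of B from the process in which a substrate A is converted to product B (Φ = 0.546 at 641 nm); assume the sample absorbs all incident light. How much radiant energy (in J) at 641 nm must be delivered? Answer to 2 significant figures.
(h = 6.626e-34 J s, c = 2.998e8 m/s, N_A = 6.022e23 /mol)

460 J

Product: 1360 μmol = 0.00136 mol.
Photons that must be absorbed: 0.00136 / 0.546 = 0.002491 mol.
Photon energy: hc/λ = 3.099e-19 J; per mole, 1.866e5 J mol⁻¹.
Energy required: 0.002491 × 1.866e5 = 460 J.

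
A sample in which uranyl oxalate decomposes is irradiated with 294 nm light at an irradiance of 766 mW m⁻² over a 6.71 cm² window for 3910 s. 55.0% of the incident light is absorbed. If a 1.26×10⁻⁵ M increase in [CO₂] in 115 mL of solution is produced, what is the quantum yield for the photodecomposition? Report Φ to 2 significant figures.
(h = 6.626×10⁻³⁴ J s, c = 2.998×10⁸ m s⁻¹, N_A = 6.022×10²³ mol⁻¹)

Φ = 0.53

Product: (1.26×10⁻⁵ M)(0.115 L) = 1.449×10⁻⁶ mol.
Photon energy at 294 nm: hc/λ = (6.626×10⁻³⁴)(2.998×10⁸)/(294×10⁻⁹) = 6.757×10⁻¹⁹ J.
Energy delivered: (766 mW m⁻²)(6.71×10⁻⁴ m²)(3910 s) = 2.010 J.
Photons incident: 2.010 / 6.757×10⁻¹⁹ = 2.975×10¹⁸, i.e. 2.975×10¹⁸/6.022×10²³ = 4.940×10⁻⁶ mol.
Photons absorbed: 0.550 × 4.940×10⁻⁶ = 2.717×10⁻⁶ mol.
Φ = 1.449×10⁻⁶ mol / 2.717×10⁻⁶ mol photons = 0.53.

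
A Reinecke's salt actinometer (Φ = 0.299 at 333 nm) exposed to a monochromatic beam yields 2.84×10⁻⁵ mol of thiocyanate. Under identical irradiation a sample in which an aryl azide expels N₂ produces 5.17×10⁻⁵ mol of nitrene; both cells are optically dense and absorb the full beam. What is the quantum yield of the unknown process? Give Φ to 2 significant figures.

Φ = 0.54

Photons absorbed by the actinometer: 2.84×10⁻⁵ / 0.299 = 9.498×10⁻⁵ mol.
Φ(unknown) = 5.17×10⁻⁵ / 9.498×10⁻⁵ = 0.54.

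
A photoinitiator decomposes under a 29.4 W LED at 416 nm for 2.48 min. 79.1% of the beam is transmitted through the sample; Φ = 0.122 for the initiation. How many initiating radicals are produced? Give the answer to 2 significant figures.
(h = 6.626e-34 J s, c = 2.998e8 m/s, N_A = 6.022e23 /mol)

Photon energy at 416 nm: hc/λ = (6.626e-34)(2.998e8)/(416e-9) = 4.775e-19 J.
Energy delivered: (29.4 W)(148.8 s) = 4375 J.
Photons incident: 4375 / 4.775e-19 = 9.162e21, i.e. 9.162e21/6.022e23 = 0.01521 mol.
Fraction absorbed: 1 − 79.1/100 = 0.2090.
Photons absorbed: 0.2090 × 0.01521 = 0.003179 mol.
Product: Φ × n_abs = 0.122 × 0.003179 = 3.878e-4 mol.
As a count: 3.878e-4 × 6.022e23 = 2.3e20.

2.3e20 initiating radicals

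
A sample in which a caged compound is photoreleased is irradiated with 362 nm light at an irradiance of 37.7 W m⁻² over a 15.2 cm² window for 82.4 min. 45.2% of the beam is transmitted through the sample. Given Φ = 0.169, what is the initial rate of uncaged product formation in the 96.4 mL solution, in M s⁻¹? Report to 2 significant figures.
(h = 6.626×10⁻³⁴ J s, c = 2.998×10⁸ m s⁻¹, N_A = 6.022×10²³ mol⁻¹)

1.7×10⁻⁷ M s⁻¹

Photon energy at 362 nm: hc/λ = (6.626×10⁻³⁴)(2.998×10⁸)/(362×10⁻⁹) = 5.487×10⁻¹⁹ J.
Energy delivered: (37.7 W m⁻²)(15.2×10⁻⁴ m²)(4944 s) = 283.3 J.
Photons incident: 283.3 / 5.487×10⁻¹⁹ = 5.163×10²⁰, i.e. 5.163×10²⁰/6.022×10²³ = 8.574×10⁻⁴ mol.
Fraction absorbed: 1 − 45.2/100 = 0.5480.
Photons absorbed: 0.5480 × 8.574×10⁻⁴ = 4.699×10⁻⁴ mol.
Product formed: 0.169 × 4.699×10⁻⁴ = 7.941×10⁻⁵ mol.
Rate: 7.941×10⁻⁵ mol / (4944 s × 0.0964 L) = 1.7×10⁻⁷ M s⁻¹.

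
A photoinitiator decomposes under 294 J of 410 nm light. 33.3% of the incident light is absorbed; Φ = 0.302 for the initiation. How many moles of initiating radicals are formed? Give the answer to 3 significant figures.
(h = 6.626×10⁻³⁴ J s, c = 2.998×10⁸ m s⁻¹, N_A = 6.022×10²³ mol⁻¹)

1.01×10⁻⁴ mol

Photon energy at 410 nm: hc/λ = (6.626×10⁻³⁴)(2.998×10⁸)/(410×10⁻⁹) = 4.845×10⁻¹⁹ J.
Photons incident: 294 / 4.845×10⁻¹⁹ = 6.068×10²⁰, i.e. 6.068×10²⁰/6.022×10²³ = 0.001008 mol.
Photons absorbed: 0.333 × 0.001008 = 3.357×10⁻⁴ mol.
Product: Φ × n_abs = 0.302 × 3.357×10⁻⁴ = 1.014×10⁻⁴ mol.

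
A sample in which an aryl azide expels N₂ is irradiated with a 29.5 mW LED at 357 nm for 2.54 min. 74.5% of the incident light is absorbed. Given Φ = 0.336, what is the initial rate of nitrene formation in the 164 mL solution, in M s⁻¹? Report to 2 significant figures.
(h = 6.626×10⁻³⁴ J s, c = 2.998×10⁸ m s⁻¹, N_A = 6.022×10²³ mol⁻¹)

1.3×10⁻⁷ M s⁻¹

Photon energy at 357 nm: hc/λ = (6.626×10⁻³⁴)(2.998×10⁸)/(357×10⁻⁹) = 5.564×10⁻¹⁹ J.
Energy delivered: (29.5 mW)(152.4 s) = 4.496 J.
Photons incident: 4.496 / 5.564×10⁻¹⁹ = 8.081×10¹⁸, i.e. 8.081×10¹⁸/6.022×10²³ = 1.342×10⁻⁵ mol.
Photons absorbed: 0.745 × 1.342×10⁻⁵ = 9.998×10⁻⁶ mol.
Product formed: 0.336 × 9.998×10⁻⁶ = 3.359×10⁻⁶ mol.
Rate: 3.359×10⁻⁶ mol / (152.4 s × 0.164 L) = 1.3×10⁻⁷ M s⁻¹.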